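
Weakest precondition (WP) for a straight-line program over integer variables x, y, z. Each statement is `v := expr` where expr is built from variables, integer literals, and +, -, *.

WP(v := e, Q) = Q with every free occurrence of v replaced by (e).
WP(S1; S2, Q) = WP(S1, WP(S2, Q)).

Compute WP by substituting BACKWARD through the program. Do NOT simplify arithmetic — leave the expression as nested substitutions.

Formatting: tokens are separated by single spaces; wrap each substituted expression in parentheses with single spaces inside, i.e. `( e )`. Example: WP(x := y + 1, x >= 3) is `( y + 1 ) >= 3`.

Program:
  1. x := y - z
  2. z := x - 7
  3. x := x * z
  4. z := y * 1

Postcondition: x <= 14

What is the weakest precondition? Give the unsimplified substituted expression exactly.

post: x <= 14
stmt 4: z := y * 1  -- replace 0 occurrence(s) of z with (y * 1)
  => x <= 14
stmt 3: x := x * z  -- replace 1 occurrence(s) of x with (x * z)
  => ( x * z ) <= 14
stmt 2: z := x - 7  -- replace 1 occurrence(s) of z with (x - 7)
  => ( x * ( x - 7 ) ) <= 14
stmt 1: x := y - z  -- replace 2 occurrence(s) of x with (y - z)
  => ( ( y - z ) * ( ( y - z ) - 7 ) ) <= 14

Answer: ( ( y - z ) * ( ( y - z ) - 7 ) ) <= 14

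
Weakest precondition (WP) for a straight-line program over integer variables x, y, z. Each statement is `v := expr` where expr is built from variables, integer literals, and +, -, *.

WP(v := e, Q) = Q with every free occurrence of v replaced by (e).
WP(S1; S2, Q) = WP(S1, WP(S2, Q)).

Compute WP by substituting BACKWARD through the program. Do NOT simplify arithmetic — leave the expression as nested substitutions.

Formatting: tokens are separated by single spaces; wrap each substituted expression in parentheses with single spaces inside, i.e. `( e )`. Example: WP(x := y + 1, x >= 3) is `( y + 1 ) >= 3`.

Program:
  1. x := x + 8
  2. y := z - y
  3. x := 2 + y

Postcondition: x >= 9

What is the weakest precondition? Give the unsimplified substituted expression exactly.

Answer: ( 2 + ( z - y ) ) >= 9

Derivation:
post: x >= 9
stmt 3: x := 2 + y  -- replace 1 occurrence(s) of x with (2 + y)
  => ( 2 + y ) >= 9
stmt 2: y := z - y  -- replace 1 occurrence(s) of y with (z - y)
  => ( 2 + ( z - y ) ) >= 9
stmt 1: x := x + 8  -- replace 0 occurrence(s) of x with (x + 8)
  => ( 2 + ( z - y ) ) >= 9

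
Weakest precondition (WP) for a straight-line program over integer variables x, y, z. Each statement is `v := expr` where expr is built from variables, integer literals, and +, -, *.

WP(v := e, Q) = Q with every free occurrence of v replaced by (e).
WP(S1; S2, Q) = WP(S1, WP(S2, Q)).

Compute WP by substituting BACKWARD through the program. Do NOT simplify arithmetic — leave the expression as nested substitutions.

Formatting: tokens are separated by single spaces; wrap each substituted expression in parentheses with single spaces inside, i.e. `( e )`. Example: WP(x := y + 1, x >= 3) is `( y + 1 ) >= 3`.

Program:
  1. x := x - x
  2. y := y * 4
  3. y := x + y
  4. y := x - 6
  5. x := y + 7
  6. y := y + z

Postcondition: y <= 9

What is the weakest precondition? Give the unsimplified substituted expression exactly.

Answer: ( ( ( x - x ) - 6 ) + z ) <= 9

Derivation:
post: y <= 9
stmt 6: y := y + z  -- replace 1 occurrence(s) of y with (y + z)
  => ( y + z ) <= 9
stmt 5: x := y + 7  -- replace 0 occurrence(s) of x with (y + 7)
  => ( y + z ) <= 9
stmt 4: y := x - 6  -- replace 1 occurrence(s) of y with (x - 6)
  => ( ( x - 6 ) + z ) <= 9
stmt 3: y := x + y  -- replace 0 occurrence(s) of y with (x + y)
  => ( ( x - 6 ) + z ) <= 9
stmt 2: y := y * 4  -- replace 0 occurrence(s) of y with (y * 4)
  => ( ( x - 6 ) + z ) <= 9
stmt 1: x := x - x  -- replace 1 occurrence(s) of x with (x - x)
  => ( ( ( x - x ) - 6 ) + z ) <= 9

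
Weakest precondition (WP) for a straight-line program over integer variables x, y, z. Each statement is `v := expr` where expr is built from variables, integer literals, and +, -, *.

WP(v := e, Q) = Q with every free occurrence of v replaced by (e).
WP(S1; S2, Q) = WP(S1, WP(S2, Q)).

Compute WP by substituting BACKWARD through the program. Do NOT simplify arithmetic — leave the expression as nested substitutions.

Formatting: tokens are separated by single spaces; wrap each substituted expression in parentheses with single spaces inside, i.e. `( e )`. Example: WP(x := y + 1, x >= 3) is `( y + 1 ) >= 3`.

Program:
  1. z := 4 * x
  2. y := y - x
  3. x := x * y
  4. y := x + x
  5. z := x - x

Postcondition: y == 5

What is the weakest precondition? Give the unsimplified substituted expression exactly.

post: y == 5
stmt 5: z := x - x  -- replace 0 occurrence(s) of z with (x - x)
  => y == 5
stmt 4: y := x + x  -- replace 1 occurrence(s) of y with (x + x)
  => ( x + x ) == 5
stmt 3: x := x * y  -- replace 2 occurrence(s) of x with (x * y)
  => ( ( x * y ) + ( x * y ) ) == 5
stmt 2: y := y - x  -- replace 2 occurrence(s) of y with (y - x)
  => ( ( x * ( y - x ) ) + ( x * ( y - x ) ) ) == 5
stmt 1: z := 4 * x  -- replace 0 occurrence(s) of z with (4 * x)
  => ( ( x * ( y - x ) ) + ( x * ( y - x ) ) ) == 5

Answer: ( ( x * ( y - x ) ) + ( x * ( y - x ) ) ) == 5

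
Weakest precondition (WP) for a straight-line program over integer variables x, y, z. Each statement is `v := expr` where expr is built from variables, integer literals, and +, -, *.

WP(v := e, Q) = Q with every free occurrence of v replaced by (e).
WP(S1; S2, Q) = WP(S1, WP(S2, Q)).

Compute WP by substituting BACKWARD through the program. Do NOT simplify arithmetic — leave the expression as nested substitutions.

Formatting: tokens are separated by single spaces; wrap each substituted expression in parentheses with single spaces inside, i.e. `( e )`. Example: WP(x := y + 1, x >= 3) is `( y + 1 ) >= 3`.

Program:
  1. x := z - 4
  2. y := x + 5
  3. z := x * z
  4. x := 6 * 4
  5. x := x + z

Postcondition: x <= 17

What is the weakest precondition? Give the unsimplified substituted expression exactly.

Answer: ( ( 6 * 4 ) + ( ( z - 4 ) * z ) ) <= 17

Derivation:
post: x <= 17
stmt 5: x := x + z  -- replace 1 occurrence(s) of x with (x + z)
  => ( x + z ) <= 17
stmt 4: x := 6 * 4  -- replace 1 occurrence(s) of x with (6 * 4)
  => ( ( 6 * 4 ) + z ) <= 17
stmt 3: z := x * z  -- replace 1 occurrence(s) of z with (x * z)
  => ( ( 6 * 4 ) + ( x * z ) ) <= 17
stmt 2: y := x + 5  -- replace 0 occurrence(s) of y with (x + 5)
  => ( ( 6 * 4 ) + ( x * z ) ) <= 17
stmt 1: x := z - 4  -- replace 1 occurrence(s) of x with (z - 4)
  => ( ( 6 * 4 ) + ( ( z - 4 ) * z ) ) <= 17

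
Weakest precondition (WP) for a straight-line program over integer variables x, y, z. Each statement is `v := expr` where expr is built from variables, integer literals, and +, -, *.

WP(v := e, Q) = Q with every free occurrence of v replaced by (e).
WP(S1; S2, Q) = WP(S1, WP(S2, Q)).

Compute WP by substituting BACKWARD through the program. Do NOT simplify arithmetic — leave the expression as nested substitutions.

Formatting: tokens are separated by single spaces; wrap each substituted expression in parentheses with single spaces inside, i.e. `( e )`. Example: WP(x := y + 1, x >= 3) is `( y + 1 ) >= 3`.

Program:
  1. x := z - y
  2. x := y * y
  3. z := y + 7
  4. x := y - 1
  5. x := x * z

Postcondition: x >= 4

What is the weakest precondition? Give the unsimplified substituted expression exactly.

Answer: ( ( y - 1 ) * ( y + 7 ) ) >= 4

Derivation:
post: x >= 4
stmt 5: x := x * z  -- replace 1 occurrence(s) of x with (x * z)
  => ( x * z ) >= 4
stmt 4: x := y - 1  -- replace 1 occurrence(s) of x with (y - 1)
  => ( ( y - 1 ) * z ) >= 4
stmt 3: z := y + 7  -- replace 1 occurrence(s) of z with (y + 7)
  => ( ( y - 1 ) * ( y + 7 ) ) >= 4
stmt 2: x := y * y  -- replace 0 occurrence(s) of x with (y * y)
  => ( ( y - 1 ) * ( y + 7 ) ) >= 4
stmt 1: x := z - y  -- replace 0 occurrence(s) of x with (z - y)
  => ( ( y - 1 ) * ( y + 7 ) ) >= 4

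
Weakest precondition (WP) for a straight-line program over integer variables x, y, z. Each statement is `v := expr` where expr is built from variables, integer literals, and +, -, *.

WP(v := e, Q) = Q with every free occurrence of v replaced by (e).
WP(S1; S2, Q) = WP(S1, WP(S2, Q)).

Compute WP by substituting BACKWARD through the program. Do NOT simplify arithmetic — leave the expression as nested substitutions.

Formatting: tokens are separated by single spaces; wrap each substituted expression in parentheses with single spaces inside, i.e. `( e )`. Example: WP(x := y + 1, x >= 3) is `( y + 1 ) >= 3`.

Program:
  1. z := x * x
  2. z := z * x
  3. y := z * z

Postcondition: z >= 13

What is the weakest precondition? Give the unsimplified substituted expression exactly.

post: z >= 13
stmt 3: y := z * z  -- replace 0 occurrence(s) of y with (z * z)
  => z >= 13
stmt 2: z := z * x  -- replace 1 occurrence(s) of z with (z * x)
  => ( z * x ) >= 13
stmt 1: z := x * x  -- replace 1 occurrence(s) of z with (x * x)
  => ( ( x * x ) * x ) >= 13

Answer: ( ( x * x ) * x ) >= 13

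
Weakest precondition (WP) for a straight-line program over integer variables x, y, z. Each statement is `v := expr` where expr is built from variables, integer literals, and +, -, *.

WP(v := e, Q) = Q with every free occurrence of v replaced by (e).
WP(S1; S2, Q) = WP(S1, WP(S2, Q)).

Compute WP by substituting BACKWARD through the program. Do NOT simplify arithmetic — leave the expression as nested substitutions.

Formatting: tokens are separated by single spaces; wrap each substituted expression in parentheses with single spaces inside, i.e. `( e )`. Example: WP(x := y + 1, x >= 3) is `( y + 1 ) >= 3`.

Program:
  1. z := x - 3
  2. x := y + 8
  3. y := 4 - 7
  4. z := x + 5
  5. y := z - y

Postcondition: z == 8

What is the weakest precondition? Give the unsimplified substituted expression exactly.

Answer: ( ( y + 8 ) + 5 ) == 8

Derivation:
post: z == 8
stmt 5: y := z - y  -- replace 0 occurrence(s) of y with (z - y)
  => z == 8
stmt 4: z := x + 5  -- replace 1 occurrence(s) of z with (x + 5)
  => ( x + 5 ) == 8
stmt 3: y := 4 - 7  -- replace 0 occurrence(s) of y with (4 - 7)
  => ( x + 5 ) == 8
stmt 2: x := y + 8  -- replace 1 occurrence(s) of x with (y + 8)
  => ( ( y + 8 ) + 5 ) == 8
stmt 1: z := x - 3  -- replace 0 occurrence(s) of z with (x - 3)
  => ( ( y + 8 ) + 5 ) == 8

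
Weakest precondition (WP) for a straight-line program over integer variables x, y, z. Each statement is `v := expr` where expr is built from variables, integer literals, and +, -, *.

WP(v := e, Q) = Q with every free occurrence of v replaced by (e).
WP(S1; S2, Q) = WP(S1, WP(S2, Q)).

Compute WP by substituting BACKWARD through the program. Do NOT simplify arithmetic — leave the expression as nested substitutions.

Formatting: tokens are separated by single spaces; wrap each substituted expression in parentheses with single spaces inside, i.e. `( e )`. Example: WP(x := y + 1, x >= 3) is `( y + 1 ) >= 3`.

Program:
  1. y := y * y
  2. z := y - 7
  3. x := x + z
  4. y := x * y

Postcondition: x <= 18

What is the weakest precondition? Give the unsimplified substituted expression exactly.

Answer: ( x + ( ( y * y ) - 7 ) ) <= 18

Derivation:
post: x <= 18
stmt 4: y := x * y  -- replace 0 occurrence(s) of y with (x * y)
  => x <= 18
stmt 3: x := x + z  -- replace 1 occurrence(s) of x with (x + z)
  => ( x + z ) <= 18
stmt 2: z := y - 7  -- replace 1 occurrence(s) of z with (y - 7)
  => ( x + ( y - 7 ) ) <= 18
stmt 1: y := y * y  -- replace 1 occurrence(s) of y with (y * y)
  => ( x + ( ( y * y ) - 7 ) ) <= 18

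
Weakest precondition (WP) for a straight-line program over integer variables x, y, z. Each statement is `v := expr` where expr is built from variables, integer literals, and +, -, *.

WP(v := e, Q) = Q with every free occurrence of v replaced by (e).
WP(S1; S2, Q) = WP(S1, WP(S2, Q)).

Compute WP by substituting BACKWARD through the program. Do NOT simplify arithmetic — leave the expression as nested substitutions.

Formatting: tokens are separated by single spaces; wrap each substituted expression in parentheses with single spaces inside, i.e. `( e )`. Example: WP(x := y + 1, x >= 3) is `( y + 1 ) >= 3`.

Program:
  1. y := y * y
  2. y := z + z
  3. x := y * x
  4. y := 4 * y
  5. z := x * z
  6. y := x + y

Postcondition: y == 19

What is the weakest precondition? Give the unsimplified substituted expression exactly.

Answer: ( ( ( z + z ) * x ) + ( 4 * ( z + z ) ) ) == 19

Derivation:
post: y == 19
stmt 6: y := x + y  -- replace 1 occurrence(s) of y with (x + y)
  => ( x + y ) == 19
stmt 5: z := x * z  -- replace 0 occurrence(s) of z with (x * z)
  => ( x + y ) == 19
stmt 4: y := 4 * y  -- replace 1 occurrence(s) of y with (4 * y)
  => ( x + ( 4 * y ) ) == 19
stmt 3: x := y * x  -- replace 1 occurrence(s) of x with (y * x)
  => ( ( y * x ) + ( 4 * y ) ) == 19
stmt 2: y := z + z  -- replace 2 occurrence(s) of y with (z + z)
  => ( ( ( z + z ) * x ) + ( 4 * ( z + z ) ) ) == 19
stmt 1: y := y * y  -- replace 0 occurrence(s) of y with (y * y)
  => ( ( ( z + z ) * x ) + ( 4 * ( z + z ) ) ) == 19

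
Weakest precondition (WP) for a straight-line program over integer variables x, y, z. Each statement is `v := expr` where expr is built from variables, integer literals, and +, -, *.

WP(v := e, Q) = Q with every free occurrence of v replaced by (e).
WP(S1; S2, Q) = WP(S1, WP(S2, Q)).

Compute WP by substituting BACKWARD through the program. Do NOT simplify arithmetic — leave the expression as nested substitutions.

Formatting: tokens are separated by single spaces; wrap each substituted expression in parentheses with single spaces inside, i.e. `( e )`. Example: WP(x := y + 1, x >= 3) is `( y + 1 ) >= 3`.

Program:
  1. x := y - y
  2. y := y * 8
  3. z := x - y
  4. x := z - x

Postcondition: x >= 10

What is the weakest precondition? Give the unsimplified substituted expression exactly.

Answer: ( ( ( y - y ) - ( y * 8 ) ) - ( y - y ) ) >= 10

Derivation:
post: x >= 10
stmt 4: x := z - x  -- replace 1 occurrence(s) of x with (z - x)
  => ( z - x ) >= 10
stmt 3: z := x - y  -- replace 1 occurrence(s) of z with (x - y)
  => ( ( x - y ) - x ) >= 10
stmt 2: y := y * 8  -- replace 1 occurrence(s) of y with (y * 8)
  => ( ( x - ( y * 8 ) ) - x ) >= 10
stmt 1: x := y - y  -- replace 2 occurrence(s) of x with (y - y)
  => ( ( ( y - y ) - ( y * 8 ) ) - ( y - y ) ) >= 10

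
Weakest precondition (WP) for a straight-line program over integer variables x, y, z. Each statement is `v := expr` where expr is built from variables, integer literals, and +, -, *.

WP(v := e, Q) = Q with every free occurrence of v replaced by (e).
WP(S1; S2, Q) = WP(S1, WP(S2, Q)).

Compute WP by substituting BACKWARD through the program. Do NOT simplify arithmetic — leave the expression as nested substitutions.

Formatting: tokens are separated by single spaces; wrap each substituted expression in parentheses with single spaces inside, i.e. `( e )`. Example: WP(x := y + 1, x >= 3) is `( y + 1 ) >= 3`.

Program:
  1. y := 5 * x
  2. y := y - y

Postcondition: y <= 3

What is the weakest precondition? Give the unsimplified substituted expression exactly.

post: y <= 3
stmt 2: y := y - y  -- replace 1 occurrence(s) of y with (y - y)
  => ( y - y ) <= 3
stmt 1: y := 5 * x  -- replace 2 occurrence(s) of y with (5 * x)
  => ( ( 5 * x ) - ( 5 * x ) ) <= 3

Answer: ( ( 5 * x ) - ( 5 * x ) ) <= 3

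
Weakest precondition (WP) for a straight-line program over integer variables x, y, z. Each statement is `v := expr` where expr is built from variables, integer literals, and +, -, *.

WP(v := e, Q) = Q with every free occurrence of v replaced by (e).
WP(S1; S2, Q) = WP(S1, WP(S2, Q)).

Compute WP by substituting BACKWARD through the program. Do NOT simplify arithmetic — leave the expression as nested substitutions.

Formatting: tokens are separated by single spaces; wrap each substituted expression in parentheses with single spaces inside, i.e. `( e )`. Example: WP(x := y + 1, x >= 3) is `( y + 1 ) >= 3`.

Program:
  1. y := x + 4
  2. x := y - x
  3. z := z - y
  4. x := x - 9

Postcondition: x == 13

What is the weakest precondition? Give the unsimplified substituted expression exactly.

post: x == 13
stmt 4: x := x - 9  -- replace 1 occurrence(s) of x with (x - 9)
  => ( x - 9 ) == 13
stmt 3: z := z - y  -- replace 0 occurrence(s) of z with (z - y)
  => ( x - 9 ) == 13
stmt 2: x := y - x  -- replace 1 occurrence(s) of x with (y - x)
  => ( ( y - x ) - 9 ) == 13
stmt 1: y := x + 4  -- replace 1 occurrence(s) of y with (x + 4)
  => ( ( ( x + 4 ) - x ) - 9 ) == 13

Answer: ( ( ( x + 4 ) - x ) - 9 ) == 13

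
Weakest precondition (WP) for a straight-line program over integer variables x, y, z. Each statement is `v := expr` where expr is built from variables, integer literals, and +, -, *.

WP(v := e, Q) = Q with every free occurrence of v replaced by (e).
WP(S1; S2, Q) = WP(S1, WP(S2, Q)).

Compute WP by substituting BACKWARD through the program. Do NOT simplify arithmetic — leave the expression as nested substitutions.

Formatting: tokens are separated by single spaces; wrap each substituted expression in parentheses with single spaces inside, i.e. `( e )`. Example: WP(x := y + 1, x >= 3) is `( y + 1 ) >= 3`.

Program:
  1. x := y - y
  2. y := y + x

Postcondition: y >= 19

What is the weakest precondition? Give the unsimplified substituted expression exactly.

Answer: ( y + ( y - y ) ) >= 19

Derivation:
post: y >= 19
stmt 2: y := y + x  -- replace 1 occurrence(s) of y with (y + x)
  => ( y + x ) >= 19
stmt 1: x := y - y  -- replace 1 occurrence(s) of x with (y - y)
  => ( y + ( y - y ) ) >= 19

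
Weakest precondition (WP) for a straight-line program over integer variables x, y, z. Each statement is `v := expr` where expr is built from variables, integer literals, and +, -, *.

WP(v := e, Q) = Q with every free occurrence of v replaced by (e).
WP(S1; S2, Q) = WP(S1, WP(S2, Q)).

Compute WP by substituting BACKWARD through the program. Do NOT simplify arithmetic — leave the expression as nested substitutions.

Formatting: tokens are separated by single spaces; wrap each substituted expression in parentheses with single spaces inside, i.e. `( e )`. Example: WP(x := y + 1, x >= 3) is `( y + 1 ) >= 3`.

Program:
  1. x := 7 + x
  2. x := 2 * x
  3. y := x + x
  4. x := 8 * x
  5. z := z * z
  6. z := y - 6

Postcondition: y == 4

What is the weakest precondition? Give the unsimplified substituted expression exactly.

post: y == 4
stmt 6: z := y - 6  -- replace 0 occurrence(s) of z with (y - 6)
  => y == 4
stmt 5: z := z * z  -- replace 0 occurrence(s) of z with (z * z)
  => y == 4
stmt 4: x := 8 * x  -- replace 0 occurrence(s) of x with (8 * x)
  => y == 4
stmt 3: y := x + x  -- replace 1 occurrence(s) of y with (x + x)
  => ( x + x ) == 4
stmt 2: x := 2 * x  -- replace 2 occurrence(s) of x with (2 * x)
  => ( ( 2 * x ) + ( 2 * x ) ) == 4
stmt 1: x := 7 + x  -- replace 2 occurrence(s) of x with (7 + x)
  => ( ( 2 * ( 7 + x ) ) + ( 2 * ( 7 + x ) ) ) == 4

Answer: ( ( 2 * ( 7 + x ) ) + ( 2 * ( 7 + x ) ) ) == 4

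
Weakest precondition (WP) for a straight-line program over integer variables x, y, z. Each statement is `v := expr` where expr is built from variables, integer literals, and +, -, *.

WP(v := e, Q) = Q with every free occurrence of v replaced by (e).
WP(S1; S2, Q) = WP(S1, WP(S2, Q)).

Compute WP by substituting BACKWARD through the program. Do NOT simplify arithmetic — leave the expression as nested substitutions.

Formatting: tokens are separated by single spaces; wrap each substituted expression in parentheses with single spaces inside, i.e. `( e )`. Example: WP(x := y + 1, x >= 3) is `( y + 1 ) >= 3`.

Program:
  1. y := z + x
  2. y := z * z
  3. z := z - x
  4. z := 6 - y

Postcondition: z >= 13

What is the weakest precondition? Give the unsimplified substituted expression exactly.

Answer: ( 6 - ( z * z ) ) >= 13

Derivation:
post: z >= 13
stmt 4: z := 6 - y  -- replace 1 occurrence(s) of z with (6 - y)
  => ( 6 - y ) >= 13
stmt 3: z := z - x  -- replace 0 occurrence(s) of z with (z - x)
  => ( 6 - y ) >= 13
stmt 2: y := z * z  -- replace 1 occurrence(s) of y with (z * z)
  => ( 6 - ( z * z ) ) >= 13
stmt 1: y := z + x  -- replace 0 occurrence(s) of y with (z + x)
  => ( 6 - ( z * z ) ) >= 13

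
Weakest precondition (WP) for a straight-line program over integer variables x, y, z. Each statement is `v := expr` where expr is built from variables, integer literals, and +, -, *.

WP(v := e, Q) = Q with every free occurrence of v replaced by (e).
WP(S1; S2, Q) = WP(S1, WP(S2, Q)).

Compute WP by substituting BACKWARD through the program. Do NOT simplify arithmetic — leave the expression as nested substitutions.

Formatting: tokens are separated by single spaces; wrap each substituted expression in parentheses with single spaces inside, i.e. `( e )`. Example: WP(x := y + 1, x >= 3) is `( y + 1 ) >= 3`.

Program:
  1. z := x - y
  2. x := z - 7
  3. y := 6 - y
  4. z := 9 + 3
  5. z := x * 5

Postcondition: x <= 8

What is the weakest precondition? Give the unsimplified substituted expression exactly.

Answer: ( ( x - y ) - 7 ) <= 8

Derivation:
post: x <= 8
stmt 5: z := x * 5  -- replace 0 occurrence(s) of z with (x * 5)
  => x <= 8
stmt 4: z := 9 + 3  -- replace 0 occurrence(s) of z with (9 + 3)
  => x <= 8
stmt 3: y := 6 - y  -- replace 0 occurrence(s) of y with (6 - y)
  => x <= 8
stmt 2: x := z - 7  -- replace 1 occurrence(s) of x with (z - 7)
  => ( z - 7 ) <= 8
stmt 1: z := x - y  -- replace 1 occurrence(s) of z with (x - y)
  => ( ( x - y ) - 7 ) <= 8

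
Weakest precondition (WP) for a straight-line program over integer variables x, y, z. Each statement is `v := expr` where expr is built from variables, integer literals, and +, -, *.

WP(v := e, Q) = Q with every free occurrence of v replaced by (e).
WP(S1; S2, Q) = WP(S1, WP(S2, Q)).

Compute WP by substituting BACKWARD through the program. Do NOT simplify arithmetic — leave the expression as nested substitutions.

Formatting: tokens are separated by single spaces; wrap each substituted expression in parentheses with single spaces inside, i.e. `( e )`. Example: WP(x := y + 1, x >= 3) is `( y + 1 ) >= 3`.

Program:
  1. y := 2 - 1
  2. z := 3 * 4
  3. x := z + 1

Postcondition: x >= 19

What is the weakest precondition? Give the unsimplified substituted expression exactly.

Answer: ( ( 3 * 4 ) + 1 ) >= 19

Derivation:
post: x >= 19
stmt 3: x := z + 1  -- replace 1 occurrence(s) of x with (z + 1)
  => ( z + 1 ) >= 19
stmt 2: z := 3 * 4  -- replace 1 occurrence(s) of z with (3 * 4)
  => ( ( 3 * 4 ) + 1 ) >= 19
stmt 1: y := 2 - 1  -- replace 0 occurrence(s) of y with (2 - 1)
  => ( ( 3 * 4 ) + 1 ) >= 19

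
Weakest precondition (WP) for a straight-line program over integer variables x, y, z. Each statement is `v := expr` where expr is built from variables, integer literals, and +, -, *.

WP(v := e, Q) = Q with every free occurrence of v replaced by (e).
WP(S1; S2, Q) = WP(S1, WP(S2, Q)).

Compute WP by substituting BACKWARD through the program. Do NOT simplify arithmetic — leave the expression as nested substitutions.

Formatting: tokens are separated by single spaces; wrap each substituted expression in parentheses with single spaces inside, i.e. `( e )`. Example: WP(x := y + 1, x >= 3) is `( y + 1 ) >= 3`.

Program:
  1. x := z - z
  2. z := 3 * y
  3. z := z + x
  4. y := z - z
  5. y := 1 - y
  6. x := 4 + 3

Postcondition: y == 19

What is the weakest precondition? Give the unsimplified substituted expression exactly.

Answer: ( 1 - ( ( ( 3 * y ) + ( z - z ) ) - ( ( 3 * y ) + ( z - z ) ) ) ) == 19

Derivation:
post: y == 19
stmt 6: x := 4 + 3  -- replace 0 occurrence(s) of x with (4 + 3)
  => y == 19
stmt 5: y := 1 - y  -- replace 1 occurrence(s) of y with (1 - y)
  => ( 1 - y ) == 19
stmt 4: y := z - z  -- replace 1 occurrence(s) of y with (z - z)
  => ( 1 - ( z - z ) ) == 19
stmt 3: z := z + x  -- replace 2 occurrence(s) of z with (z + x)
  => ( 1 - ( ( z + x ) - ( z + x ) ) ) == 19
stmt 2: z := 3 * y  -- replace 2 occurrence(s) of z with (3 * y)
  => ( 1 - ( ( ( 3 * y ) + x ) - ( ( 3 * y ) + x ) ) ) == 19
stmt 1: x := z - z  -- replace 2 occurrence(s) of x with (z - z)
  => ( 1 - ( ( ( 3 * y ) + ( z - z ) ) - ( ( 3 * y ) + ( z - z ) ) ) ) == 19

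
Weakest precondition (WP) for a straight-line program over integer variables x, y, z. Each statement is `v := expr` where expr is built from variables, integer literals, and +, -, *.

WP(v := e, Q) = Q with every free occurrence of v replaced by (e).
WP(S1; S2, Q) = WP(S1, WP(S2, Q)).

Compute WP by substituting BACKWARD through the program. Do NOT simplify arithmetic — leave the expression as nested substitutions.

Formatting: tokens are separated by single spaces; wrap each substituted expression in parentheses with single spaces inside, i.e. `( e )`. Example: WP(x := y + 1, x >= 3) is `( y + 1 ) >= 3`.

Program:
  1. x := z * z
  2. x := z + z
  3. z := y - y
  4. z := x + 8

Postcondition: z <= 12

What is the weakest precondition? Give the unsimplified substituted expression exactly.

Answer: ( ( z + z ) + 8 ) <= 12

Derivation:
post: z <= 12
stmt 4: z := x + 8  -- replace 1 occurrence(s) of z with (x + 8)
  => ( x + 8 ) <= 12
stmt 3: z := y - y  -- replace 0 occurrence(s) of z with (y - y)
  => ( x + 8 ) <= 12
stmt 2: x := z + z  -- replace 1 occurrence(s) of x with (z + z)
  => ( ( z + z ) + 8 ) <= 12
stmt 1: x := z * z  -- replace 0 occurrence(s) of x with (z * z)
  => ( ( z + z ) + 8 ) <= 12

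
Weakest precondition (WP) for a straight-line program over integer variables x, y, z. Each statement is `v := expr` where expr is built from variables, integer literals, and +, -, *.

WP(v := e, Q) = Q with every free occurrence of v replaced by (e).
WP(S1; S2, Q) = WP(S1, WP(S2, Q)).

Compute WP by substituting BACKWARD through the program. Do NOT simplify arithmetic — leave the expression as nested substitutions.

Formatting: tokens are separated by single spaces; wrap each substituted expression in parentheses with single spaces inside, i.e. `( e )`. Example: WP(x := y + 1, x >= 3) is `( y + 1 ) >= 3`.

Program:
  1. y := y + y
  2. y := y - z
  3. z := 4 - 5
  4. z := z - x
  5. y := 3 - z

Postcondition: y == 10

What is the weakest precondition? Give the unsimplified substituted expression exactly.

Answer: ( 3 - ( ( 4 - 5 ) - x ) ) == 10

Derivation:
post: y == 10
stmt 5: y := 3 - z  -- replace 1 occurrence(s) of y with (3 - z)
  => ( 3 - z ) == 10
stmt 4: z := z - x  -- replace 1 occurrence(s) of z with (z - x)
  => ( 3 - ( z - x ) ) == 10
stmt 3: z := 4 - 5  -- replace 1 occurrence(s) of z with (4 - 5)
  => ( 3 - ( ( 4 - 5 ) - x ) ) == 10
stmt 2: y := y - z  -- replace 0 occurrence(s) of y with (y - z)
  => ( 3 - ( ( 4 - 5 ) - x ) ) == 10
stmt 1: y := y + y  -- replace 0 occurrence(s) of y with (y + y)
  => ( 3 - ( ( 4 - 5 ) - x ) ) == 10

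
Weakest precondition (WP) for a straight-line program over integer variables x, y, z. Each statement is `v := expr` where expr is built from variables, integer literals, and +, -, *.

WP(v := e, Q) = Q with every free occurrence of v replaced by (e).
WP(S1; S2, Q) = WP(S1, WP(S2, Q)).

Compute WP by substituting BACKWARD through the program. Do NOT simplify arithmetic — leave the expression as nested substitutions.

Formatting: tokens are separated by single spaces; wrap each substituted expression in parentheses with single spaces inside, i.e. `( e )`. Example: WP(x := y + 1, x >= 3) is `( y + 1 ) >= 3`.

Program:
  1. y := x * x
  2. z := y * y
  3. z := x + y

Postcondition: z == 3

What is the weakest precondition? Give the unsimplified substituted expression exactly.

Answer: ( x + ( x * x ) ) == 3

Derivation:
post: z == 3
stmt 3: z := x + y  -- replace 1 occurrence(s) of z with (x + y)
  => ( x + y ) == 3
stmt 2: z := y * y  -- replace 0 occurrence(s) of z with (y * y)
  => ( x + y ) == 3
stmt 1: y := x * x  -- replace 1 occurrence(s) of y with (x * x)
  => ( x + ( x * x ) ) == 3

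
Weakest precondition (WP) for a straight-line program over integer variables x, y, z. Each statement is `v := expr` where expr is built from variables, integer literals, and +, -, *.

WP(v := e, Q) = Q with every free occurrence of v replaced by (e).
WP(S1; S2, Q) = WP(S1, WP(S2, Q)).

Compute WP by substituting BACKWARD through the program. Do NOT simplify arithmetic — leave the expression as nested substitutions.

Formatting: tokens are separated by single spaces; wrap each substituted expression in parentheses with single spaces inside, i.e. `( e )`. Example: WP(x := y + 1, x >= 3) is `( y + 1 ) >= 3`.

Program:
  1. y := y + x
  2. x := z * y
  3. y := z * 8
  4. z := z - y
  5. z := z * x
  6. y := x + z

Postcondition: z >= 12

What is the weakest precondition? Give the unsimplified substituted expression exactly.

post: z >= 12
stmt 6: y := x + z  -- replace 0 occurrence(s) of y with (x + z)
  => z >= 12
stmt 5: z := z * x  -- replace 1 occurrence(s) of z with (z * x)
  => ( z * x ) >= 12
stmt 4: z := z - y  -- replace 1 occurrence(s) of z with (z - y)
  => ( ( z - y ) * x ) >= 12
stmt 3: y := z * 8  -- replace 1 occurrence(s) of y with (z * 8)
  => ( ( z - ( z * 8 ) ) * x ) >= 12
stmt 2: x := z * y  -- replace 1 occurrence(s) of x with (z * y)
  => ( ( z - ( z * 8 ) ) * ( z * y ) ) >= 12
stmt 1: y := y + x  -- replace 1 occurrence(s) of y with (y + x)
  => ( ( z - ( z * 8 ) ) * ( z * ( y + x ) ) ) >= 12

Answer: ( ( z - ( z * 8 ) ) * ( z * ( y + x ) ) ) >= 12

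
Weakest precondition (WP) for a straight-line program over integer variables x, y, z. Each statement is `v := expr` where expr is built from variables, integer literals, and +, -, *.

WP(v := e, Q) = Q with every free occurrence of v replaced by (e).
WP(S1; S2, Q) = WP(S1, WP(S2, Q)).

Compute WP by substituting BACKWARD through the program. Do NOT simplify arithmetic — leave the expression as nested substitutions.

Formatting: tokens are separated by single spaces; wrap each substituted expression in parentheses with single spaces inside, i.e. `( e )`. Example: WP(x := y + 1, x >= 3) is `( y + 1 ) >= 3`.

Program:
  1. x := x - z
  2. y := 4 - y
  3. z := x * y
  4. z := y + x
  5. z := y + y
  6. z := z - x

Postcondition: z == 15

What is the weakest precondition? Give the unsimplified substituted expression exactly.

Answer: ( ( ( 4 - y ) + ( 4 - y ) ) - ( x - z ) ) == 15

Derivation:
post: z == 15
stmt 6: z := z - x  -- replace 1 occurrence(s) of z with (z - x)
  => ( z - x ) == 15
stmt 5: z := y + y  -- replace 1 occurrence(s) of z with (y + y)
  => ( ( y + y ) - x ) == 15
stmt 4: z := y + x  -- replace 0 occurrence(s) of z with (y + x)
  => ( ( y + y ) - x ) == 15
stmt 3: z := x * y  -- replace 0 occurrence(s) of z with (x * y)
  => ( ( y + y ) - x ) == 15
stmt 2: y := 4 - y  -- replace 2 occurrence(s) of y with (4 - y)
  => ( ( ( 4 - y ) + ( 4 - y ) ) - x ) == 15
stmt 1: x := x - z  -- replace 1 occurrence(s) of x with (x - z)
  => ( ( ( 4 - y ) + ( 4 - y ) ) - ( x - z ) ) == 15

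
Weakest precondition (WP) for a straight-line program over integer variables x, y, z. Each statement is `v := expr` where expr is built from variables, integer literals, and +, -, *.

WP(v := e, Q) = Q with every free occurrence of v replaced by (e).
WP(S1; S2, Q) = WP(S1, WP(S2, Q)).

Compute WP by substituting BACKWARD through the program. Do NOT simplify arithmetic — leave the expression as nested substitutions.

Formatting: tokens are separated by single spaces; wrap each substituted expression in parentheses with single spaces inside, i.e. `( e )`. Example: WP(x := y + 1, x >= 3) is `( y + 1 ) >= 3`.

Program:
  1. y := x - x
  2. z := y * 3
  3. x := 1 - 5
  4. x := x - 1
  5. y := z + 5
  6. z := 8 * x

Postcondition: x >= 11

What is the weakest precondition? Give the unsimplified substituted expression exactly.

post: x >= 11
stmt 6: z := 8 * x  -- replace 0 occurrence(s) of z with (8 * x)
  => x >= 11
stmt 5: y := z + 5  -- replace 0 occurrence(s) of y with (z + 5)
  => x >= 11
stmt 4: x := x - 1  -- replace 1 occurrence(s) of x with (x - 1)
  => ( x - 1 ) >= 11
stmt 3: x := 1 - 5  -- replace 1 occurrence(s) of x with (1 - 5)
  => ( ( 1 - 5 ) - 1 ) >= 11
stmt 2: z := y * 3  -- replace 0 occurrence(s) of z with (y * 3)
  => ( ( 1 - 5 ) - 1 ) >= 11
stmt 1: y := x - x  -- replace 0 occurrence(s) of y with (x - x)
  => ( ( 1 - 5 ) - 1 ) >= 11

Answer: ( ( 1 - 5 ) - 1 ) >= 11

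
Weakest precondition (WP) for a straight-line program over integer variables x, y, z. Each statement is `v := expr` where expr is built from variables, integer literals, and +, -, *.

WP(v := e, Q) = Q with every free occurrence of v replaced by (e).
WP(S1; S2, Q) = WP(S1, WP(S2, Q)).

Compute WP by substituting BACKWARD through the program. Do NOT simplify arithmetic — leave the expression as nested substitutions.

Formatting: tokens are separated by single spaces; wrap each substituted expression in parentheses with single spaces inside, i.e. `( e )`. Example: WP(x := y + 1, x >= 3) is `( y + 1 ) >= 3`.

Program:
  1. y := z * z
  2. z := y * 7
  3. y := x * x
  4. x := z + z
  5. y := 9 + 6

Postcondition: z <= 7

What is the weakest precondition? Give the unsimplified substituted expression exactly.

Answer: ( ( z * z ) * 7 ) <= 7

Derivation:
post: z <= 7
stmt 5: y := 9 + 6  -- replace 0 occurrence(s) of y with (9 + 6)
  => z <= 7
stmt 4: x := z + z  -- replace 0 occurrence(s) of x with (z + z)
  => z <= 7
stmt 3: y := x * x  -- replace 0 occurrence(s) of y with (x * x)
  => z <= 7
stmt 2: z := y * 7  -- replace 1 occurrence(s) of z with (y * 7)
  => ( y * 7 ) <= 7
stmt 1: y := z * z  -- replace 1 occurrence(s) of y with (z * z)
  => ( ( z * z ) * 7 ) <= 7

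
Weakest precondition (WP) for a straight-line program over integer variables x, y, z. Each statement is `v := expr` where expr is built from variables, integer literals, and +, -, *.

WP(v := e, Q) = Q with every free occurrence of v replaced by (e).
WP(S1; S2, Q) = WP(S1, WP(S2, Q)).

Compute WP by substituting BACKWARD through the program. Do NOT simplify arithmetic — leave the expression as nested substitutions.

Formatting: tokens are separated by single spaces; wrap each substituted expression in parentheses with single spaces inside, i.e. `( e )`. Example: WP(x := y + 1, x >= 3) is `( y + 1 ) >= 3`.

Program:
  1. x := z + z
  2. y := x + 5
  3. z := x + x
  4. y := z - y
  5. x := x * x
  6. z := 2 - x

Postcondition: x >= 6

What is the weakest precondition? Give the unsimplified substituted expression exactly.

Answer: ( ( z + z ) * ( z + z ) ) >= 6

Derivation:
post: x >= 6
stmt 6: z := 2 - x  -- replace 0 occurrence(s) of z with (2 - x)
  => x >= 6
stmt 5: x := x * x  -- replace 1 occurrence(s) of x with (x * x)
  => ( x * x ) >= 6
stmt 4: y := z - y  -- replace 0 occurrence(s) of y with (z - y)
  => ( x * x ) >= 6
stmt 3: z := x + x  -- replace 0 occurrence(s) of z with (x + x)
  => ( x * x ) >= 6
stmt 2: y := x + 5  -- replace 0 occurrence(s) of y with (x + 5)
  => ( x * x ) >= 6
stmt 1: x := z + z  -- replace 2 occurrence(s) of x with (z + z)
  => ( ( z + z ) * ( z + z ) ) >= 6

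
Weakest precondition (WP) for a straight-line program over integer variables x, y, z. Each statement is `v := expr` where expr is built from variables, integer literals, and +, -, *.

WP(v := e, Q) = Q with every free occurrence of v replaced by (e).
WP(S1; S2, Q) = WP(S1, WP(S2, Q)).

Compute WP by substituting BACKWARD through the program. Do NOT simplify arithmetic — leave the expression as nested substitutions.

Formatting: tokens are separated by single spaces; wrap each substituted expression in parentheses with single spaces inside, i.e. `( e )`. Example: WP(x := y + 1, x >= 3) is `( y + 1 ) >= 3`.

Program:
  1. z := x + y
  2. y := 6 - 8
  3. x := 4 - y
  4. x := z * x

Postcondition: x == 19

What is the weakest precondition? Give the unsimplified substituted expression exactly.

Answer: ( ( x + y ) * ( 4 - ( 6 - 8 ) ) ) == 19

Derivation:
post: x == 19
stmt 4: x := z * x  -- replace 1 occurrence(s) of x with (z * x)
  => ( z * x ) == 19
stmt 3: x := 4 - y  -- replace 1 occurrence(s) of x with (4 - y)
  => ( z * ( 4 - y ) ) == 19
stmt 2: y := 6 - 8  -- replace 1 occurrence(s) of y with (6 - 8)
  => ( z * ( 4 - ( 6 - 8 ) ) ) == 19
stmt 1: z := x + y  -- replace 1 occurrence(s) of z with (x + y)
  => ( ( x + y ) * ( 4 - ( 6 - 8 ) ) ) == 19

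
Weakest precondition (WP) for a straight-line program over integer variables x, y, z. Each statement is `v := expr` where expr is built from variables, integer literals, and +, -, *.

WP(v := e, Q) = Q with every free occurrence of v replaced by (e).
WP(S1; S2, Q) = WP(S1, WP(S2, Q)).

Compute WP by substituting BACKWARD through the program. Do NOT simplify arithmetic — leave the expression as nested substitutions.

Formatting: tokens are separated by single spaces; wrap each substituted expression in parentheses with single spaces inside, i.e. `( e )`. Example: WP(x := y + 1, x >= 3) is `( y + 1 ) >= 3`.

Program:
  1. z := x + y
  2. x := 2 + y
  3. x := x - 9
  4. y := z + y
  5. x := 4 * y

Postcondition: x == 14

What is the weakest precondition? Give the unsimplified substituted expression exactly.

post: x == 14
stmt 5: x := 4 * y  -- replace 1 occurrence(s) of x with (4 * y)
  => ( 4 * y ) == 14
stmt 4: y := z + y  -- replace 1 occurrence(s) of y with (z + y)
  => ( 4 * ( z + y ) ) == 14
stmt 3: x := x - 9  -- replace 0 occurrence(s) of x with (x - 9)
  => ( 4 * ( z + y ) ) == 14
stmt 2: x := 2 + y  -- replace 0 occurrence(s) of x with (2 + y)
  => ( 4 * ( z + y ) ) == 14
stmt 1: z := x + y  -- replace 1 occurrence(s) of z with (x + y)
  => ( 4 * ( ( x + y ) + y ) ) == 14

Answer: ( 4 * ( ( x + y ) + y ) ) == 14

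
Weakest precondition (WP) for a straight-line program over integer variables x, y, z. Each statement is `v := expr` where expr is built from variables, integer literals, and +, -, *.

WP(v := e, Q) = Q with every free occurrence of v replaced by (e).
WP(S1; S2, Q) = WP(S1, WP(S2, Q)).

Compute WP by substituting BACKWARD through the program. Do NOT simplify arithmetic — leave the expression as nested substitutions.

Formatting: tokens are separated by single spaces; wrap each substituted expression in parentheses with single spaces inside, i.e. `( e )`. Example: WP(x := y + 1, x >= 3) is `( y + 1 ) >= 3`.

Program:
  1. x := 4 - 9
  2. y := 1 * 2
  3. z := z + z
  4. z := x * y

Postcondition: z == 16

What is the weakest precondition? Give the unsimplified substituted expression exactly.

Answer: ( ( 4 - 9 ) * ( 1 * 2 ) ) == 16

Derivation:
post: z == 16
stmt 4: z := x * y  -- replace 1 occurrence(s) of z with (x * y)
  => ( x * y ) == 16
stmt 3: z := z + z  -- replace 0 occurrence(s) of z with (z + z)
  => ( x * y ) == 16
stmt 2: y := 1 * 2  -- replace 1 occurrence(s) of y with (1 * 2)
  => ( x * ( 1 * 2 ) ) == 16
stmt 1: x := 4 - 9  -- replace 1 occurrence(s) of x with (4 - 9)
  => ( ( 4 - 9 ) * ( 1 * 2 ) ) == 16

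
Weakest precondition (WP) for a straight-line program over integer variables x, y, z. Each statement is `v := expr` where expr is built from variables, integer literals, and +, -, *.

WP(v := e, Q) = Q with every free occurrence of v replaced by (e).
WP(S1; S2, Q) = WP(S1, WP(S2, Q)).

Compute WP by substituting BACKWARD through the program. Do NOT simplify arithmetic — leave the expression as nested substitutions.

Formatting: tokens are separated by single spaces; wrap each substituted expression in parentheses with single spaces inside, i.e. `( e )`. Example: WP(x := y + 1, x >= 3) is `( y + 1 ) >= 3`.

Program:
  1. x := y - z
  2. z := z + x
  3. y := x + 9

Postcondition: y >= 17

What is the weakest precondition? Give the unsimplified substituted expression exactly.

post: y >= 17
stmt 3: y := x + 9  -- replace 1 occurrence(s) of y with (x + 9)
  => ( x + 9 ) >= 17
stmt 2: z := z + x  -- replace 0 occurrence(s) of z with (z + x)
  => ( x + 9 ) >= 17
stmt 1: x := y - z  -- replace 1 occurrence(s) of x with (y - z)
  => ( ( y - z ) + 9 ) >= 17

Answer: ( ( y - z ) + 9 ) >= 17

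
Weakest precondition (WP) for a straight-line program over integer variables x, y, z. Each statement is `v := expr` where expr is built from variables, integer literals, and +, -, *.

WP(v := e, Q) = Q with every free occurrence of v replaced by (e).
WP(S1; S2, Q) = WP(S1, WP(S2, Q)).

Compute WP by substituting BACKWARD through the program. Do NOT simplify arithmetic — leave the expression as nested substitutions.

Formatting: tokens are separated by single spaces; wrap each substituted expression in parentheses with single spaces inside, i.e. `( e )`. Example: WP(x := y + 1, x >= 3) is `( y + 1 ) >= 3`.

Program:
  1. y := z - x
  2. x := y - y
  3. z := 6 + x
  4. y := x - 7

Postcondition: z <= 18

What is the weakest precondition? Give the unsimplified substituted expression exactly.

Answer: ( 6 + ( ( z - x ) - ( z - x ) ) ) <= 18

Derivation:
post: z <= 18
stmt 4: y := x - 7  -- replace 0 occurrence(s) of y with (x - 7)
  => z <= 18
stmt 3: z := 6 + x  -- replace 1 occurrence(s) of z with (6 + x)
  => ( 6 + x ) <= 18
stmt 2: x := y - y  -- replace 1 occurrence(s) of x with (y - y)
  => ( 6 + ( y - y ) ) <= 18
stmt 1: y := z - x  -- replace 2 occurrence(s) of y with (z - x)
  => ( 6 + ( ( z - x ) - ( z - x ) ) ) <= 18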